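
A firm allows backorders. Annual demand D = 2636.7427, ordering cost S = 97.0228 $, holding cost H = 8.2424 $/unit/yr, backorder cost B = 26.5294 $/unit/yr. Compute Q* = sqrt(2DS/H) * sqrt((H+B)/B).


sqrt(2DS/H) = 249.1489
sqrt((H+B)/B) = 1.1449
Q* = 249.1489 * 1.1449 = 285.2389

285.2389 units


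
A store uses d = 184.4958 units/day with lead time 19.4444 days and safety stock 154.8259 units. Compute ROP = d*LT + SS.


d*LT = 184.4958 * 19.4444 = 3587.4101
ROP = 3587.4101 + 154.8259 = 3742.2360

3742.2360 units


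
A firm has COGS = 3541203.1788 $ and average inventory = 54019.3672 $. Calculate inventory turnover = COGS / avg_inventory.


Turnover = 3541203.1788 / 54019.3672 = 65.5543

65.5543


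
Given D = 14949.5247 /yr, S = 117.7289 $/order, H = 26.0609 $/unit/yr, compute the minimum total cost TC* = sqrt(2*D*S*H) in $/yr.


2*D*S*H = 91733904.0354
TC* = sqrt(91733904.0354) = 9577.7818

9577.7818 $/yr


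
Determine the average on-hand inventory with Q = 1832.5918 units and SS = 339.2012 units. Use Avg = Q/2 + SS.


Q/2 = 916.2959
Avg = 916.2959 + 339.2012 = 1255.4971

1255.4971 units


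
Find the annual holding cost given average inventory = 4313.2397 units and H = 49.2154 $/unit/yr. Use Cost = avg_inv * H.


Cost = 4313.2397 * 49.2154 = 212277.8171

212277.8171 $/yr


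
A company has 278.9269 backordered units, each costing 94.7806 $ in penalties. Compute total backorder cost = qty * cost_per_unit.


Total = 278.9269 * 94.7806 = 26436.8589

26436.8589 $


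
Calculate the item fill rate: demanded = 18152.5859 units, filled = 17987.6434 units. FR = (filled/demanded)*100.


FR = 17987.6434 / 18152.5859 * 100 = 99.0914

99.0914%


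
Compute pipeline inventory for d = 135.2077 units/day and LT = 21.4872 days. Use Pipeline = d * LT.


Pipeline = 135.2077 * 21.4872 = 2905.2349

2905.2349 units


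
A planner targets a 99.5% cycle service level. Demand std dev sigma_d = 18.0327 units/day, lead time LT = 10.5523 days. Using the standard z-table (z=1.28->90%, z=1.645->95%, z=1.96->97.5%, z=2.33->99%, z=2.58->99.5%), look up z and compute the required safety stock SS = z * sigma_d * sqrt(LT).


From the table, SL = 99.5% corresponds to z = 2.58
sqrt(LT) = sqrt(10.5523) = 3.2484
SS = 2.58 * 18.0327 * 3.2484 = 151.1312

151.1312 units


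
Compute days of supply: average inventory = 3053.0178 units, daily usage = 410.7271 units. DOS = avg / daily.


DOS = 3053.0178 / 410.7271 = 7.4332

7.4332 days


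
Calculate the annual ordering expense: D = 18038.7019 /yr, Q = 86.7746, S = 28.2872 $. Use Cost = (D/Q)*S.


Number of orders = D/Q = 207.8800
Cost = 207.8800 * 28.2872 = 5880.3425

5880.3425 $/yr


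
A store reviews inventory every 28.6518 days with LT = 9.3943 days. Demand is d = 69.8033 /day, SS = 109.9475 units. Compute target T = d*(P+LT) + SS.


P + LT = 38.0461
d*(P+LT) = 69.8033 * 38.0461 = 2655.7433
T = 2655.7433 + 109.9475 = 2765.6908

2765.6908 units


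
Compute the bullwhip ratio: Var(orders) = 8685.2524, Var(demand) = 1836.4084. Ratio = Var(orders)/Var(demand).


BW = 8685.2524 / 1836.4084 = 4.7295

4.7295


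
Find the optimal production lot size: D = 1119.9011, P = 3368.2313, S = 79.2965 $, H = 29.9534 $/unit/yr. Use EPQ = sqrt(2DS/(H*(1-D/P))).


1 - D/P = 1 - 0.3325 = 0.6675
H*(1-D/P) = 19.9942
2DS = 177608.4752
EPQ = sqrt(8882.9941) = 94.2496

94.2496 units


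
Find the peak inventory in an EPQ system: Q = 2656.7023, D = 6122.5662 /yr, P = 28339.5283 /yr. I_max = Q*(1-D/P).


D/P = 0.2160
1 - D/P = 0.7840
I_max = 2656.7023 * 0.7840 = 2082.7395

2082.7395 units


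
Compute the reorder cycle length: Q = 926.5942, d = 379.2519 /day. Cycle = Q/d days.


Cycle = 926.5942 / 379.2519 = 2.4432

2.4432 days


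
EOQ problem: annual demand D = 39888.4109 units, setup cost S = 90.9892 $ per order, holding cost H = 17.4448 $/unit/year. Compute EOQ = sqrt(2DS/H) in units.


2*D*S = 2 * 39888.4109 * 90.9892 = 7258829.1941
2*D*S/H = 416102.7466
EOQ = sqrt(416102.7466) = 645.0603

645.0603 units


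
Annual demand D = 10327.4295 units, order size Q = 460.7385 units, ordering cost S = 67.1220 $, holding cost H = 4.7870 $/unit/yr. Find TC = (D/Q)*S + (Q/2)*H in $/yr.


Ordering cost = D*S/Q = 1504.5361
Holding cost = Q*H/2 = 1102.7776
TC = 1504.5361 + 1102.7776 = 2607.3137

2607.3137 $/yr


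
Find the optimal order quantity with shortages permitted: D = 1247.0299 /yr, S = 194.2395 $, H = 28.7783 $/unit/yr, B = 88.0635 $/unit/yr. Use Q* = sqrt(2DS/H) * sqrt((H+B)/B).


sqrt(2DS/H) = 129.7447
sqrt((H+B)/B) = 1.1519
Q* = 129.7447 * 1.1519 = 149.4482

149.4482 units


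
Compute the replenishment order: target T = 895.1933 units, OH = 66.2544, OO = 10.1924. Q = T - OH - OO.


Inventory position = OH + OO = 66.2544 + 10.1924 = 76.4468
Q = 895.1933 - 76.4468 = 818.7465

818.7465 units


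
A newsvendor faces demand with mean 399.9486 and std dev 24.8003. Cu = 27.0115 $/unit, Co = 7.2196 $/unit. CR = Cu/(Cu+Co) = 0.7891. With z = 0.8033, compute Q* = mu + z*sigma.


CR = Cu/(Cu+Co) = 27.0115/(27.0115+7.2196) = 0.7891
z = 0.8033
Q* = 399.9486 + 0.8033 * 24.8003 = 419.8707

419.8707 units


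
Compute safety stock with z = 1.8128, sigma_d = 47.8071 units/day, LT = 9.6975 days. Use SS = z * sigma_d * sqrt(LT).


sqrt(LT) = sqrt(9.6975) = 3.1141
SS = 1.8128 * 47.8071 * 3.1141 = 269.8809

269.8809 units


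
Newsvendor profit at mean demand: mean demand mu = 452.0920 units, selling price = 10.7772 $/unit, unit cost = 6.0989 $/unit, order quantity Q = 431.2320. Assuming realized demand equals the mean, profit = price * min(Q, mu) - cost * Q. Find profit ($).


Sales at mu = min(431.2320, 452.0920) = 431.2320
Revenue = 10.7772 * 431.2320 = 4647.4735
Total cost = 6.0989 * 431.2320 = 2630.0408
Profit = 4647.4735 - 2630.0408 = 2017.4327

2017.4327 $


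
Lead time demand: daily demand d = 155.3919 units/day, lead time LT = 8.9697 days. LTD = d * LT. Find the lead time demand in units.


LTD = 155.3919 * 8.9697 = 1393.8187

1393.8187 units


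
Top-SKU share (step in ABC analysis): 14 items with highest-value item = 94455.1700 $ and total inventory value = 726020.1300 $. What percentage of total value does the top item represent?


Top item = 94455.1700
Total = 726020.1300
Percentage = 94455.1700 / 726020.1300 * 100 = 13.0100

13.0100%


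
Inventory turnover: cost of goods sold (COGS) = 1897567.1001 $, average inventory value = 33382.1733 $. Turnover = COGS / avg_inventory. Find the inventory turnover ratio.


Turnover = 1897567.1001 / 33382.1733 = 56.8437

56.8437


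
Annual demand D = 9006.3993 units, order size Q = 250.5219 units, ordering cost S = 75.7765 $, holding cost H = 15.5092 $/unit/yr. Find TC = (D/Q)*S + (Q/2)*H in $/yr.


Ordering cost = D*S/Q = 2724.2066
Holding cost = Q*H/2 = 1942.6971
TC = 2724.2066 + 1942.6971 = 4666.9037

4666.9037 $/yr


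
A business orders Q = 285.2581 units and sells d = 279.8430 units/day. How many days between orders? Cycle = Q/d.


Cycle = 285.2581 / 279.8430 = 1.0194

1.0194 days


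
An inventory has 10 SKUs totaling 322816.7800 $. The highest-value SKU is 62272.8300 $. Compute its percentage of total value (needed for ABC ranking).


Top item = 62272.8300
Total = 322816.7800
Percentage = 62272.8300 / 322816.7800 * 100 = 19.2905

19.2905%


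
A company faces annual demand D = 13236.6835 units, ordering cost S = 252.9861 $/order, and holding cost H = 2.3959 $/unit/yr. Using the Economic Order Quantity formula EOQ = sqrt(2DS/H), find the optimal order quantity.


2*D*S = 2 * 13236.6835 * 252.9861 = 6697393.8712
2*D*S/H = 2795356.1798
EOQ = sqrt(2795356.1798) = 1671.9319

1671.9319 units


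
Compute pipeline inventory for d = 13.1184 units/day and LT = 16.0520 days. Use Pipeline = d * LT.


Pipeline = 13.1184 * 16.0520 = 210.5766

210.5766 units


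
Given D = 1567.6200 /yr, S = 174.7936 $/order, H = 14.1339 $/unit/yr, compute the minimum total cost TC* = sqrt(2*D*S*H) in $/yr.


2*D*S*H = 7745658.2733
TC* = sqrt(7745658.2733) = 2783.1023

2783.1023 $/yr


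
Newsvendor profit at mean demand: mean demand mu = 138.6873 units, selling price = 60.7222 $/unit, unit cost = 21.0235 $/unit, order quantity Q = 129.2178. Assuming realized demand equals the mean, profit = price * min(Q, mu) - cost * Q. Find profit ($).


Sales at mu = min(129.2178, 138.6873) = 129.2178
Revenue = 60.7222 * 129.2178 = 7846.3891
Total cost = 21.0235 * 129.2178 = 2716.6104
Profit = 7846.3891 - 2716.6104 = 5129.7787

5129.7787 $


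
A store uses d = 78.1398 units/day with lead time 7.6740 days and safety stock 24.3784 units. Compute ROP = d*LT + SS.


d*LT = 78.1398 * 7.6740 = 599.6448
ROP = 599.6448 + 24.3784 = 624.0232

624.0232 units


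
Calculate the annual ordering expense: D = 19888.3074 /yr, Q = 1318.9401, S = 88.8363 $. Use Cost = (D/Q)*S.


Number of orders = D/Q = 15.0790
Cost = 15.0790 * 88.8363 = 1339.5632

1339.5632 $/yr


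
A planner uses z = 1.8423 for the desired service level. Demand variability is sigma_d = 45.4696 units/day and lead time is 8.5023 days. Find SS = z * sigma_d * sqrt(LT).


sqrt(LT) = sqrt(8.5023) = 2.9159
SS = 1.8423 * 45.4696 * 2.9159 = 244.2585

244.2585 units


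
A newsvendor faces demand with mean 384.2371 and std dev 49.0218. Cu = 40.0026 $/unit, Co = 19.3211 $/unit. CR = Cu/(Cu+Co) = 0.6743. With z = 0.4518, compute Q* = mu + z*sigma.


CR = Cu/(Cu+Co) = 40.0026/(40.0026+19.3211) = 0.6743
z = 0.4518
Q* = 384.2371 + 0.4518 * 49.0218 = 406.3851

406.3851 units


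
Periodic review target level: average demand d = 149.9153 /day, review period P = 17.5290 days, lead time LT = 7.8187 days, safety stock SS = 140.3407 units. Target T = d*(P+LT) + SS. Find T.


P + LT = 25.3477
d*(P+LT) = 149.9153 * 25.3477 = 3800.0080
T = 3800.0080 + 140.3407 = 3940.3487

3940.3487 units


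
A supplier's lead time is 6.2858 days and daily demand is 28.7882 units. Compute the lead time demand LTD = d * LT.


LTD = 28.7882 * 6.2858 = 180.9569

180.9569 units


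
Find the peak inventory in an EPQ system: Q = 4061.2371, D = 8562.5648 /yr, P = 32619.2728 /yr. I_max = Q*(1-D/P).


D/P = 0.2625
1 - D/P = 0.7375
I_max = 4061.2371 * 0.7375 = 2995.1617

2995.1617 units


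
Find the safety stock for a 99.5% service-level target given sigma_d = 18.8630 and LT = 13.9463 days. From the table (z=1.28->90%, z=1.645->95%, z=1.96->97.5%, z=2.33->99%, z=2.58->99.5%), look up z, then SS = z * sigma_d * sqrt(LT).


From the table, SL = 99.5% corresponds to z = 2.58
sqrt(LT) = sqrt(13.9463) = 3.7345
SS = 2.58 * 18.8630 * 3.7345 = 181.7440

181.7440 units


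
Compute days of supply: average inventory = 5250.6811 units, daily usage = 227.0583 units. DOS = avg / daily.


DOS = 5250.6811 / 227.0583 = 23.1248

23.1248 days


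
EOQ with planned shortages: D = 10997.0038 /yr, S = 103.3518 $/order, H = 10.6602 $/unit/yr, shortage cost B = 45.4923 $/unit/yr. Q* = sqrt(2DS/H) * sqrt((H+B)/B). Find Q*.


sqrt(2DS/H) = 461.7730
sqrt((H+B)/B) = 1.1110
Q* = 461.7730 * 1.1110 = 513.0316

513.0316 units


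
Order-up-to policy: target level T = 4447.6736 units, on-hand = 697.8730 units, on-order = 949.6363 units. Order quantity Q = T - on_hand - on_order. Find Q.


Inventory position = OH + OO = 697.8730 + 949.6363 = 1647.5093
Q = 4447.6736 - 1647.5093 = 2800.1643

2800.1643 units


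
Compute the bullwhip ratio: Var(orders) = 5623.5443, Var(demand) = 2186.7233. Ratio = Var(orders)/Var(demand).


BW = 5623.5443 / 2186.7233 = 2.5717

2.5717


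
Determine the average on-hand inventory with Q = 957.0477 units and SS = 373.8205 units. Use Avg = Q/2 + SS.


Q/2 = 478.5238
Avg = 478.5238 + 373.8205 = 852.3443

852.3443 units


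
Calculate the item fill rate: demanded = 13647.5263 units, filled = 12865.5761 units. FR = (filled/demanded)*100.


FR = 12865.5761 / 13647.5263 * 100 = 94.2704

94.2704%


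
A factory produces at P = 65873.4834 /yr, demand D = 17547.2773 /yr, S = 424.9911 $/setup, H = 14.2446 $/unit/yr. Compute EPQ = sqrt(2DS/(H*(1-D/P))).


1 - D/P = 1 - 0.2664 = 0.7336
H*(1-D/P) = 10.4501
2DS = 14914873.3635
EPQ = sqrt(1427240.7590) = 1194.6718

1194.6718 units


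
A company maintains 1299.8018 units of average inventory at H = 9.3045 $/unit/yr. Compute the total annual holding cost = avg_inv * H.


Cost = 1299.8018 * 9.3045 = 12094.0058

12094.0058 $/yr


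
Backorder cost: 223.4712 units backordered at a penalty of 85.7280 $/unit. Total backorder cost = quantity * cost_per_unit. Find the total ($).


Total = 223.4712 * 85.7280 = 19157.7390

19157.7390 $


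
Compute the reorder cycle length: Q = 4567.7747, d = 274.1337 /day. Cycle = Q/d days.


Cycle = 4567.7747 / 274.1337 = 16.6626

16.6626 days


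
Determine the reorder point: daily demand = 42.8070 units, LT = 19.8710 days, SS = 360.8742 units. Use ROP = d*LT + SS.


d*LT = 42.8070 * 19.8710 = 850.6179
ROP = 850.6179 + 360.8742 = 1211.4921

1211.4921 units


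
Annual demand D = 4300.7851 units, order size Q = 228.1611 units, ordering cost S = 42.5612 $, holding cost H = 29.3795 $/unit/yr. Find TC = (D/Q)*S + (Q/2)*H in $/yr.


Ordering cost = D*S/Q = 802.2690
Holding cost = Q*H/2 = 3351.6295
TC = 802.2690 + 3351.6295 = 4153.8985

4153.8985 $/yr


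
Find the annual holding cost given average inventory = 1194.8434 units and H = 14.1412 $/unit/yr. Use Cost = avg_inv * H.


Cost = 1194.8434 * 14.1412 = 16896.5195

16896.5195 $/yr


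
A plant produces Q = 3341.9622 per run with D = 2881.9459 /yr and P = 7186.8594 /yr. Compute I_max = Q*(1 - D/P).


D/P = 0.4010
1 - D/P = 0.5990
I_max = 3341.9622 * 0.5990 = 2001.8283

2001.8283 units


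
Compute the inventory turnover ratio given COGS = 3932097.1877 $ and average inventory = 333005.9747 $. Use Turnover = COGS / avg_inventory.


Turnover = 3932097.1877 / 333005.9747 = 11.8079

11.8079


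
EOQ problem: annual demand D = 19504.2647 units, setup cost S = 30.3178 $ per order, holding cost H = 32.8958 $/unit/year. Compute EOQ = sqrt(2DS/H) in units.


2*D*S = 2 * 19504.2647 * 30.3178 = 1182652.7926
2*D*S/H = 35951.4829
EOQ = sqrt(35951.4829) = 189.6088

189.6088 units


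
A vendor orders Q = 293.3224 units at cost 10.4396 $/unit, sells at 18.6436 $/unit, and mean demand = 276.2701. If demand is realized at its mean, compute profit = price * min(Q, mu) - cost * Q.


Sales at mu = min(293.3224, 276.2701) = 276.2701
Revenue = 18.6436 * 276.2701 = 5150.6692
Total cost = 10.4396 * 293.3224 = 3062.1685
Profit = 5150.6692 - 3062.1685 = 2088.5007

2088.5007 $


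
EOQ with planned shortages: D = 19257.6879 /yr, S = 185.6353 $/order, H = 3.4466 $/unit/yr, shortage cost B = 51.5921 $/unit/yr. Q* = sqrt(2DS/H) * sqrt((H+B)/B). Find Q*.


sqrt(2DS/H) = 1440.2965
sqrt((H+B)/B) = 1.0329
Q* = 1440.2965 * 1.0329 = 1487.6282

1487.6282 units


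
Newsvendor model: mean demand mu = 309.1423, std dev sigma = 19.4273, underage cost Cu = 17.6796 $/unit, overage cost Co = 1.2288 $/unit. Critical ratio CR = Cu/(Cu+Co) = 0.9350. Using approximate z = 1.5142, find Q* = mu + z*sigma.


CR = Cu/(Cu+Co) = 17.6796/(17.6796+1.2288) = 0.9350
z = 1.5142
Q* = 309.1423 + 1.5142 * 19.4273 = 338.5591

338.5591 units


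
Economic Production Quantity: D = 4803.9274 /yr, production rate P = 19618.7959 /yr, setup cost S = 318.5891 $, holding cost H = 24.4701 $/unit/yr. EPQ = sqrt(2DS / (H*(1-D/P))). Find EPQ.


1 - D/P = 1 - 0.2449 = 0.7551
H*(1-D/P) = 18.4783
2DS = 3060957.8137
EPQ = sqrt(165651.7957) = 407.0034

407.0034 units


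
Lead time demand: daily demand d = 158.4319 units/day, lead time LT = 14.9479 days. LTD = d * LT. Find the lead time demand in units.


LTD = 158.4319 * 14.9479 = 2368.2242

2368.2242 units


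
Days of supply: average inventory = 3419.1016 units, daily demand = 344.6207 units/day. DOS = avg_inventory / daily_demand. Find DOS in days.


DOS = 3419.1016 / 344.6207 = 9.9213

9.9213 days


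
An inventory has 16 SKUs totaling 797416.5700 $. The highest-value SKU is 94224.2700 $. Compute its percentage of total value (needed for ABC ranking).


Top item = 94224.2700
Total = 797416.5700
Percentage = 94224.2700 / 797416.5700 * 100 = 11.8162

11.8162%


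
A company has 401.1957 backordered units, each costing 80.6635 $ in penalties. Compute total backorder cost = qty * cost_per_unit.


Total = 401.1957 * 80.6635 = 32361.8493

32361.8493 $


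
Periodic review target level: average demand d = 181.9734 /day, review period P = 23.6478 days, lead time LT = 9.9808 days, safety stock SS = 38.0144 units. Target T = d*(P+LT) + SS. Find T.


P + LT = 33.6286
d*(P+LT) = 181.9734 * 33.6286 = 6119.5107
T = 6119.5107 + 38.0144 = 6157.5251

6157.5251 units


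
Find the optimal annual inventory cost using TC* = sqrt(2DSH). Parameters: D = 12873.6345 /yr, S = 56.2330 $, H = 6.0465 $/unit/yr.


2*D*S*H = 8754401.9133
TC* = sqrt(8754401.9133) = 2958.7839

2958.7839 $/yr


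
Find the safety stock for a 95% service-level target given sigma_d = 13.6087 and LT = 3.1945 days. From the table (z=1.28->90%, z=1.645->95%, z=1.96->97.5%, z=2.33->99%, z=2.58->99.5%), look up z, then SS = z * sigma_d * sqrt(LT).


From the table, SL = 95% corresponds to z = 1.645
sqrt(LT) = sqrt(3.1945) = 1.7873
SS = 1.645 * 13.6087 * 1.7873 = 40.0114

40.0114 units


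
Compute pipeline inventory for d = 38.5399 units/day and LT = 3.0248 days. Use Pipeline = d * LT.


Pipeline = 38.5399 * 3.0248 = 116.5755

116.5755 units


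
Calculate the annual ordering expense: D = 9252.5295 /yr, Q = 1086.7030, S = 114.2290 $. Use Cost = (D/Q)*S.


Number of orders = D/Q = 8.5143
Cost = 8.5143 * 114.2290 = 972.5815

972.5815 $/yr


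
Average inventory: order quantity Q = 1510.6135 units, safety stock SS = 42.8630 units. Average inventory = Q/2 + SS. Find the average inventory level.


Q/2 = 755.3067
Avg = 755.3067 + 42.8630 = 798.1698

798.1698 units


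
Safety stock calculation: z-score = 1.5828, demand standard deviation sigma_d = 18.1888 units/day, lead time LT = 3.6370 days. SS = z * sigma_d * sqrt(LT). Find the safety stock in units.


sqrt(LT) = sqrt(3.6370) = 1.9071
SS = 1.5828 * 18.1888 * 1.9071 = 54.9037

54.9037 units


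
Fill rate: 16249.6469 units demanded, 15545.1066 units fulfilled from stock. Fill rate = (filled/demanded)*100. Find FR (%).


FR = 15545.1066 / 16249.6469 * 100 = 95.6643

95.6643%


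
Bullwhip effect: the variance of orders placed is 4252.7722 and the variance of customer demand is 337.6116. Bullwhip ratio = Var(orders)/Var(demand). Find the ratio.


BW = 4252.7722 / 337.6116 = 12.5966

12.5966


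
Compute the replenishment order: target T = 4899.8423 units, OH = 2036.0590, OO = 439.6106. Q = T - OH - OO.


Inventory position = OH + OO = 2036.0590 + 439.6106 = 2475.6696
Q = 4899.8423 - 2475.6696 = 2424.1727

2424.1727 units


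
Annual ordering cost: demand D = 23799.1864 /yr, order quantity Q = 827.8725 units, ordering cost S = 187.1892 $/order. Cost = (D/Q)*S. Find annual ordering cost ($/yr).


Number of orders = D/Q = 28.7474
Cost = 28.7474 * 187.1892 = 5381.2038

5381.2038 $/yr


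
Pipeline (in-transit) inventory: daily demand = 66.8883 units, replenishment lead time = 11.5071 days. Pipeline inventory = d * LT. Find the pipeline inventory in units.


Pipeline = 66.8883 * 11.5071 = 769.6904

769.6904 units


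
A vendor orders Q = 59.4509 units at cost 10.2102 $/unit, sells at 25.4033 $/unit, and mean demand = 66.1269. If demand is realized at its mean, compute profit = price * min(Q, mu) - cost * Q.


Sales at mu = min(59.4509, 66.1269) = 59.4509
Revenue = 25.4033 * 59.4509 = 1510.2490
Total cost = 10.2102 * 59.4509 = 607.0056
Profit = 1510.2490 - 607.0056 = 903.2435

903.2435 $


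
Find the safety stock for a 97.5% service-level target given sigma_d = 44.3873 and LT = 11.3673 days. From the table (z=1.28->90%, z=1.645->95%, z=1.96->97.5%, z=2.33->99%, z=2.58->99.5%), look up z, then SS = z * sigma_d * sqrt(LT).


From the table, SL = 97.5% corresponds to z = 1.96
sqrt(LT) = sqrt(11.3673) = 3.3715
SS = 1.96 * 44.3873 * 3.3715 = 293.3212

293.3212 units


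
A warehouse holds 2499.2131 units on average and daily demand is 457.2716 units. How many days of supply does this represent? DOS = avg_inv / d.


DOS = 2499.2131 / 457.2716 = 5.4655

5.4655 days


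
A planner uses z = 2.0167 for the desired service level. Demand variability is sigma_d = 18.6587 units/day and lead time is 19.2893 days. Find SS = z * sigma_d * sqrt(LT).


sqrt(LT) = sqrt(19.2893) = 4.3920
SS = 2.0167 * 18.6587 * 4.3920 = 165.2650

165.2650 units


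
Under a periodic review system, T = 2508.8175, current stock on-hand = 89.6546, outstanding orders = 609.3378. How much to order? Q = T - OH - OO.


Inventory position = OH + OO = 89.6546 + 609.3378 = 698.9924
Q = 2508.8175 - 698.9924 = 1809.8251

1809.8251 units


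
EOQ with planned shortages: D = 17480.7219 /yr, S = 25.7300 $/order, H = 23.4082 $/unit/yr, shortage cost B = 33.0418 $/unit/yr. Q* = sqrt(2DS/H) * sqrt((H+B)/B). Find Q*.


sqrt(2DS/H) = 196.0336
sqrt((H+B)/B) = 1.3071
Q* = 196.0336 * 1.3071 = 256.2304

256.2304 units


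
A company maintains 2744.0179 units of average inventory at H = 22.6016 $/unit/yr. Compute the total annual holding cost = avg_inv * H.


Cost = 2744.0179 * 22.6016 = 62019.1950

62019.1950 $/yr


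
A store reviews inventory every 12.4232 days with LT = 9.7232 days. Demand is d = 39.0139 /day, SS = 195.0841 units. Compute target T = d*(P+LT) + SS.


P + LT = 22.1464
d*(P+LT) = 39.0139 * 22.1464 = 864.0174
T = 864.0174 + 195.0841 = 1059.1015

1059.1015 units


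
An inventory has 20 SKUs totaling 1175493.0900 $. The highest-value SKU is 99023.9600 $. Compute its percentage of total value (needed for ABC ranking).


Top item = 99023.9600
Total = 1175493.0900
Percentage = 99023.9600 / 1175493.0900 * 100 = 8.4240

8.4240%


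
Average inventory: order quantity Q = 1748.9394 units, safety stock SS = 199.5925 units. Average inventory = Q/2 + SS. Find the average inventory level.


Q/2 = 874.4697
Avg = 874.4697 + 199.5925 = 1074.0622

1074.0622 units


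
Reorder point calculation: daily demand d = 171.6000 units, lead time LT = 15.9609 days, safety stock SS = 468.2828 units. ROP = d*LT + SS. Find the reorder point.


d*LT = 171.6000 * 15.9609 = 2738.8904
ROP = 2738.8904 + 468.2828 = 3207.1732

3207.1732 units


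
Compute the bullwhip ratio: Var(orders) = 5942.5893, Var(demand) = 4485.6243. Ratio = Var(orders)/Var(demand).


BW = 5942.5893 / 4485.6243 = 1.3248

1.3248


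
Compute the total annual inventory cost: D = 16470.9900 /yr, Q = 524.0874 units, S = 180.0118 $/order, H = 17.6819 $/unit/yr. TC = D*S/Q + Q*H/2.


Ordering cost = D*S/Q = 5657.4010
Holding cost = Q*H/2 = 4633.4305
TC = 5657.4010 + 4633.4305 = 10290.8315

10290.8315 $/yr


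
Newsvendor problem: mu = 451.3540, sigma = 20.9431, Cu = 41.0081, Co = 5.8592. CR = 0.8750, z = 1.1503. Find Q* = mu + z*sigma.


CR = Cu/(Cu+Co) = 41.0081/(41.0081+5.8592) = 0.8750
z = 1.1503
Q* = 451.3540 + 1.1503 * 20.9431 = 475.4448

475.4448 units


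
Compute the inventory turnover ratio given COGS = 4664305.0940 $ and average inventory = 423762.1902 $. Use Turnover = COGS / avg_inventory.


Turnover = 4664305.0940 / 423762.1902 = 11.0069

11.0069


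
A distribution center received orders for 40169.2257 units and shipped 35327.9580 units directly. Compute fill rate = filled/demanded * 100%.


FR = 35327.9580 / 40169.2257 * 100 = 87.9478

87.9478%


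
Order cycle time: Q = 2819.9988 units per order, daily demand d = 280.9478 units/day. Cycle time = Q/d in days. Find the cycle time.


Cycle = 2819.9988 / 280.9478 = 10.0374

10.0374 days


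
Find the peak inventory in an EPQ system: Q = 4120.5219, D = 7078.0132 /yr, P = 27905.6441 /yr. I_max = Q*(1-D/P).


D/P = 0.2536
1 - D/P = 0.7464
I_max = 4120.5219 * 0.7464 = 3075.3889

3075.3889 units


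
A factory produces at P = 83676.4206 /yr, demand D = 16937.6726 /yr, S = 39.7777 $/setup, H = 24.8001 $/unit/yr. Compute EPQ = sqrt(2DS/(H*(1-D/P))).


1 - D/P = 1 - 0.2024 = 0.7976
H*(1-D/P) = 19.7801
2DS = 1347483.3188
EPQ = sqrt(68123.1944) = 261.0042

261.0042 units


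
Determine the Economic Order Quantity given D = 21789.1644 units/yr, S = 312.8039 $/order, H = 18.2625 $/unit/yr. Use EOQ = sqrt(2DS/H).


2*D*S = 2 * 21789.1644 * 312.8039 = 13631471.2041
2*D*S/H = 746418.6833
EOQ = sqrt(746418.6833) = 863.9553

863.9553 units


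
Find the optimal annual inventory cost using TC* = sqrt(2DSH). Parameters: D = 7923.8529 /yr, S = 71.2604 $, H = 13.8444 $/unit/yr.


2*D*S*H = 15634672.7257
TC* = sqrt(15634672.7257) = 3954.0704

3954.0704 $/yr


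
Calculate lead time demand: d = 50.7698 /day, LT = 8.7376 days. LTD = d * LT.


LTD = 50.7698 * 8.7376 = 443.6062

443.6062 units


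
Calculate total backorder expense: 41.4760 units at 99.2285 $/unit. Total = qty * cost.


Total = 41.4760 * 99.2285 = 4115.6013

4115.6013 $


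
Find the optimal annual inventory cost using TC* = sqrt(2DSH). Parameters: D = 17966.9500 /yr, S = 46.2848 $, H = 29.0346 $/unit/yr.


2*D*S*H = 48290154.3576
TC* = sqrt(48290154.3576) = 6949.1118

6949.1118 $/yr


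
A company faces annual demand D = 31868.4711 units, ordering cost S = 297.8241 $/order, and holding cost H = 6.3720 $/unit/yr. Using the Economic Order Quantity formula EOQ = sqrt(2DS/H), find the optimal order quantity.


2*D*S = 2 * 31868.4711 * 297.8241 = 18982397.4475
2*D*S/H = 2979032.8700
EOQ = sqrt(2979032.8700) = 1725.9875

1725.9875 units


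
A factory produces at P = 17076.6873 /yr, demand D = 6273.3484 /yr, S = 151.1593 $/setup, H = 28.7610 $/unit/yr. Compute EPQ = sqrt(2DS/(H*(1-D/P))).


1 - D/P = 1 - 0.3674 = 0.6326
H*(1-D/P) = 18.1953
2DS = 1896549.9056
EPQ = sqrt(104233.1635) = 322.8516

322.8516 units


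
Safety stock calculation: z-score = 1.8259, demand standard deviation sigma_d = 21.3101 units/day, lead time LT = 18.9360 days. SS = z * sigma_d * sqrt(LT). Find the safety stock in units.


sqrt(LT) = sqrt(18.9360) = 4.3516
SS = 1.8259 * 21.3101 * 4.3516 = 169.3194

169.3194 units


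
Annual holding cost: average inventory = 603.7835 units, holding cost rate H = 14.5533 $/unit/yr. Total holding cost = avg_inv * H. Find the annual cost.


Cost = 603.7835 * 14.5533 = 8787.0424

8787.0424 $/yr


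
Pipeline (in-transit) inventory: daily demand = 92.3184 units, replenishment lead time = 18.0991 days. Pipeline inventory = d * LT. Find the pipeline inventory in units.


Pipeline = 92.3184 * 18.0991 = 1670.8800

1670.8800 units


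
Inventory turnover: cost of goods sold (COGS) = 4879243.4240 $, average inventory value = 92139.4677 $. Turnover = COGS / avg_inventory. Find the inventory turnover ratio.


Turnover = 4879243.4240 / 92139.4677 = 52.9550

52.9550


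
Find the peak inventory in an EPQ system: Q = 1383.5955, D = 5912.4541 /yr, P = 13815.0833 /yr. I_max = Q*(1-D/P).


D/P = 0.4280
1 - D/P = 0.5720
I_max = 1383.5955 * 0.5720 = 791.4568

791.4568 units


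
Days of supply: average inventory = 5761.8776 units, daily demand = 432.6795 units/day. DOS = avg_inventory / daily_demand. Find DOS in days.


DOS = 5761.8776 / 432.6795 = 13.3167

13.3167 days


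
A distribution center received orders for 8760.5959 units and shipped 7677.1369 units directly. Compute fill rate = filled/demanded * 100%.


FR = 7677.1369 / 8760.5959 * 100 = 87.6326

87.6326%


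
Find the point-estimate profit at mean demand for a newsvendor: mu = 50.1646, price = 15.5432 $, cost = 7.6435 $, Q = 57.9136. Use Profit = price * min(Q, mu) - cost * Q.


Sales at mu = min(57.9136, 50.1646) = 50.1646
Revenue = 15.5432 * 50.1646 = 779.7184
Total cost = 7.6435 * 57.9136 = 442.6626
Profit = 779.7184 - 442.6626 = 337.0558

337.0558 $


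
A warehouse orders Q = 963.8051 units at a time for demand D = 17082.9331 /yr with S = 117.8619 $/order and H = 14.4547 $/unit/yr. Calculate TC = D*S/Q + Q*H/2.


Ordering cost = D*S/Q = 2089.0395
Holding cost = Q*H/2 = 6965.7568
TC = 2089.0395 + 6965.7568 = 9054.7963

9054.7963 $/yr


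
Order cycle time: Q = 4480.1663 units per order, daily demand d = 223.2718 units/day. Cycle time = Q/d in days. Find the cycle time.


Cycle = 4480.1663 / 223.2718 = 20.0660

20.0660 days


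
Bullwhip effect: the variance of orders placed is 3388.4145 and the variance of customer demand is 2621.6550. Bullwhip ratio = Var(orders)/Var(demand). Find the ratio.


BW = 3388.4145 / 2621.6550 = 1.2925

1.2925


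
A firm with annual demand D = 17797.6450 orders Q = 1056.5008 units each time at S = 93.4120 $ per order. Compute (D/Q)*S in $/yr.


Number of orders = D/Q = 16.8458
Cost = 16.8458 * 93.4120 = 1573.6037

1573.6037 $/yr


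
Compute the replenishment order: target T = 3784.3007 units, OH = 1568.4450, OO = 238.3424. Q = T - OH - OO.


Inventory position = OH + OO = 1568.4450 + 238.3424 = 1806.7874
Q = 3784.3007 - 1806.7874 = 1977.5133

1977.5133 units


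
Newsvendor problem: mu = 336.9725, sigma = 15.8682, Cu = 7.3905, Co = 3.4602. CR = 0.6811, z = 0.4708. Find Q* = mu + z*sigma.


CR = Cu/(Cu+Co) = 7.3905/(7.3905+3.4602) = 0.6811
z = 0.4708
Q* = 336.9725 + 0.4708 * 15.8682 = 344.4432

344.4432 units


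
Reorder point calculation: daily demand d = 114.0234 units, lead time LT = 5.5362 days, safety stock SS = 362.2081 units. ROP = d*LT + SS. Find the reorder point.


d*LT = 114.0234 * 5.5362 = 631.2563
ROP = 631.2563 + 362.2081 = 993.4644

993.4644 units


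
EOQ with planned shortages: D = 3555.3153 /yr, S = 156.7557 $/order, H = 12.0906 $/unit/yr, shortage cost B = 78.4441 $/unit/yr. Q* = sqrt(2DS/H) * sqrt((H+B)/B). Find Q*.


sqrt(2DS/H) = 303.6280
sqrt((H+B)/B) = 1.0743
Q* = 303.6280 * 1.0743 = 326.1889

326.1889 units


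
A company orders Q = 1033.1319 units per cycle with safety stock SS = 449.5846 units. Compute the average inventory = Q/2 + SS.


Q/2 = 516.5660
Avg = 516.5660 + 449.5846 = 966.1506

966.1506 units


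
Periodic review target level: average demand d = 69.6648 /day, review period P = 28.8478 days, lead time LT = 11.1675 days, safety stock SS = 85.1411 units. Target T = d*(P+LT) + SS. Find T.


P + LT = 40.0153
d*(P+LT) = 69.6648 * 40.0153 = 2787.6579
T = 2787.6579 + 85.1411 = 2872.7990

2872.7990 units


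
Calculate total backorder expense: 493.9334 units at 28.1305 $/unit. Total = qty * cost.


Total = 493.9334 * 28.1305 = 13894.5935

13894.5935 $


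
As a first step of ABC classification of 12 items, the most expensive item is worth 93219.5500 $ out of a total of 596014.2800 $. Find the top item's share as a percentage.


Top item = 93219.5500
Total = 596014.2800
Percentage = 93219.5500 / 596014.2800 * 100 = 15.6405

15.6405%


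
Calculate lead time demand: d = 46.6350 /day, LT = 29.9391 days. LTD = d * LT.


LTD = 46.6350 * 29.9391 = 1396.2099

1396.2099 units


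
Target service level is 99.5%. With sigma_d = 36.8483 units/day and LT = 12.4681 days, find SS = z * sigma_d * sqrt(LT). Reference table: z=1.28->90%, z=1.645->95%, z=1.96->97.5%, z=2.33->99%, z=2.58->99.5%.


From the table, SL = 99.5% corresponds to z = 2.58
sqrt(LT) = sqrt(12.4681) = 3.5310
SS = 2.58 * 36.8483 * 3.5310 = 335.6891

335.6891 units


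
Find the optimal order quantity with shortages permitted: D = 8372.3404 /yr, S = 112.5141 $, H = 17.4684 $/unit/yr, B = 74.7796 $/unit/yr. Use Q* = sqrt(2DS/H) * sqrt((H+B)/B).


sqrt(2DS/H) = 328.4092
sqrt((H+B)/B) = 1.1107
Q* = 328.4092 * 1.1107 = 364.7558

364.7558 units


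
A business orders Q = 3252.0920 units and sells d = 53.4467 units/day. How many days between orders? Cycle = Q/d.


Cycle = 3252.0920 / 53.4467 = 60.8474

60.8474 days


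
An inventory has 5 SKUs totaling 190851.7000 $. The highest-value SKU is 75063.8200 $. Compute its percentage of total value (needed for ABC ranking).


Top item = 75063.8200
Total = 190851.7000
Percentage = 75063.8200 / 190851.7000 * 100 = 39.3310

39.3310%


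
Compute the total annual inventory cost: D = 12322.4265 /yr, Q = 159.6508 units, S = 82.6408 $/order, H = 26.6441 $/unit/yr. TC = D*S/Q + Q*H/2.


Ordering cost = D*S/Q = 6378.5160
Holding cost = Q*H/2 = 2126.8759
TC = 6378.5160 + 2126.8759 = 8505.3920

8505.3920 $/yr


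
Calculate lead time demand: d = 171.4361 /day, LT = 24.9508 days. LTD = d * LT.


LTD = 171.4361 * 24.9508 = 4277.4678

4277.4678 units


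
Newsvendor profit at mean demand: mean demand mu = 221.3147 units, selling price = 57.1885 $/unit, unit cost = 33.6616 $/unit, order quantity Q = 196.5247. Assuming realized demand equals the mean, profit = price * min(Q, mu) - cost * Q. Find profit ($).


Sales at mu = min(196.5247, 221.3147) = 196.5247
Revenue = 57.1885 * 196.5247 = 11238.9528
Total cost = 33.6616 * 196.5247 = 6615.3358
Profit = 11238.9528 - 6615.3358 = 4623.6170

4623.6170 $


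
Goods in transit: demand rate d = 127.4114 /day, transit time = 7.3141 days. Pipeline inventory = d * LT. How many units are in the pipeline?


Pipeline = 127.4114 * 7.3141 = 931.8997

931.8997 units


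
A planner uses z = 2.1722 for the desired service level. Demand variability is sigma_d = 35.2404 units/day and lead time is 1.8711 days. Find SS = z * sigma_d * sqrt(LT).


sqrt(LT) = sqrt(1.8711) = 1.3679
SS = 2.1722 * 35.2404 * 1.3679 = 104.7102

104.7102 units


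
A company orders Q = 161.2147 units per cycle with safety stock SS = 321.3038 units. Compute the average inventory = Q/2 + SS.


Q/2 = 80.6073
Avg = 80.6073 + 321.3038 = 401.9112

401.9112 units


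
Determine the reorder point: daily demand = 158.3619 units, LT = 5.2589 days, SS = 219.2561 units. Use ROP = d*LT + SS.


d*LT = 158.3619 * 5.2589 = 832.8094
ROP = 832.8094 + 219.2561 = 1052.0655

1052.0655 units


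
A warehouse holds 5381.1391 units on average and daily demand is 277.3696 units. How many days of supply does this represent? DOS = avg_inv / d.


DOS = 5381.1391 / 277.3696 = 19.4006

19.4006 days


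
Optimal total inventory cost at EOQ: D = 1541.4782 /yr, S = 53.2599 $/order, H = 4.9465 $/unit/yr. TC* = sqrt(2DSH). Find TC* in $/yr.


2*D*S*H = 812205.1575
TC* = sqrt(812205.1575) = 901.2243

901.2243 $/yr


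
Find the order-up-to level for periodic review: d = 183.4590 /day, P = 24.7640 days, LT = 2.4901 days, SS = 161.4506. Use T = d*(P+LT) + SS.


P + LT = 27.2541
d*(P+LT) = 183.4590 * 27.2541 = 5000.0099
T = 5000.0099 + 161.4506 = 5161.4605

5161.4605 units


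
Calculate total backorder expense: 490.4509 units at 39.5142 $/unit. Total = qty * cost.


Total = 490.4509 * 39.5142 = 19379.7750

19379.7750 $


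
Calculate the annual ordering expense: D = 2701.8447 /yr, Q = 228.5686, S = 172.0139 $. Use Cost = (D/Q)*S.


Number of orders = D/Q = 11.8207
Cost = 11.8207 * 172.0139 = 2033.3276

2033.3276 $/yr


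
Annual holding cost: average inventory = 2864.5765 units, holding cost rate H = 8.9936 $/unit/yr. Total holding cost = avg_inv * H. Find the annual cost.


Cost = 2864.5765 * 8.9936 = 25762.8552

25762.8552 $/yr


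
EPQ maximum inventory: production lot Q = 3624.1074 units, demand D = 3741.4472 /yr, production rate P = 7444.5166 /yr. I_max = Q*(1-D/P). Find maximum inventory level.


D/P = 0.5026
1 - D/P = 0.4974
I_max = 3624.1074 * 0.4974 = 1802.7122

1802.7122 units


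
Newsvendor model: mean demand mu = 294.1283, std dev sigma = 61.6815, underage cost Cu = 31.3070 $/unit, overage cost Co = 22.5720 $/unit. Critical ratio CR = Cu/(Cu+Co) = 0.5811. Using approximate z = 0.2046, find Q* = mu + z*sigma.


CR = Cu/(Cu+Co) = 31.3070/(31.3070+22.5720) = 0.5811
z = 0.2046
Q* = 294.1283 + 0.2046 * 61.6815 = 306.7483

306.7483 units


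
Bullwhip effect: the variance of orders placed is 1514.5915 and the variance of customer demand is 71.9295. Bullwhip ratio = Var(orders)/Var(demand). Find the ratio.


BW = 1514.5915 / 71.9295 = 21.0566

21.0566


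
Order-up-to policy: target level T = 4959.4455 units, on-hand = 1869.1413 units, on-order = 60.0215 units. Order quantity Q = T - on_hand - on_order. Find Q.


Inventory position = OH + OO = 1869.1413 + 60.0215 = 1929.1628
Q = 4959.4455 - 1929.1628 = 3030.2827

3030.2827 units


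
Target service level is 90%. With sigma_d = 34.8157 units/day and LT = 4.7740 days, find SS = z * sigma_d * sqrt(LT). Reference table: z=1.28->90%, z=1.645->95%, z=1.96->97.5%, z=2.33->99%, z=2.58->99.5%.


From the table, SL = 90% corresponds to z = 1.28
sqrt(LT) = sqrt(4.7740) = 2.1849
SS = 1.28 * 34.8157 * 2.1849 = 97.3703

97.3703 units


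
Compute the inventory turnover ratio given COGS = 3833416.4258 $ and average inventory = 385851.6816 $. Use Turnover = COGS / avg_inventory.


Turnover = 3833416.4258 / 385851.6816 = 9.9349

9.9349


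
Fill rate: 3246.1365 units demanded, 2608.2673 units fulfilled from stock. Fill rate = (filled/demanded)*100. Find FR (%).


FR = 2608.2673 / 3246.1365 * 100 = 80.3499

80.3499%


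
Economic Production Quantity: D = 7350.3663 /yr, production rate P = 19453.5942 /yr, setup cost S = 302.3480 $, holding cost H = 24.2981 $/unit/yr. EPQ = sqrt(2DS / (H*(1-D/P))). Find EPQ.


1 - D/P = 1 - 0.3778 = 0.6222
H*(1-D/P) = 15.1173
2DS = 4444737.1001
EPQ = sqrt(294016.9746) = 542.2333

542.2333 units


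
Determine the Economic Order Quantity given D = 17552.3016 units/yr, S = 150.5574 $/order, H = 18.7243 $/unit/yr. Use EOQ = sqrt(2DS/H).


2*D*S = 2 * 17552.3016 * 150.5574 = 5285257.7858
2*D*S/H = 282267.3096
EOQ = sqrt(282267.3096) = 531.2883

531.2883 units


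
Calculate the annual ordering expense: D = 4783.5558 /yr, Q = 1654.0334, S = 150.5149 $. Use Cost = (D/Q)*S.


Number of orders = D/Q = 2.8921
Cost = 2.8921 * 150.5149 = 435.2974

435.2974 $/yr


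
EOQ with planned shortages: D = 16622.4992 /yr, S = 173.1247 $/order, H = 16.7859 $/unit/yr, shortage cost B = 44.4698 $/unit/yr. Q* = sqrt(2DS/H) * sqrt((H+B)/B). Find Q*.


sqrt(2DS/H) = 585.5586
sqrt((H+B)/B) = 1.1737
Q* = 585.5586 * 1.1737 = 687.2441

687.2441 units


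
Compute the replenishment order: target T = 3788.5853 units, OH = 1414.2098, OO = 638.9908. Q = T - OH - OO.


Inventory position = OH + OO = 1414.2098 + 638.9908 = 2053.2006
Q = 3788.5853 - 2053.2006 = 1735.3847

1735.3847 units


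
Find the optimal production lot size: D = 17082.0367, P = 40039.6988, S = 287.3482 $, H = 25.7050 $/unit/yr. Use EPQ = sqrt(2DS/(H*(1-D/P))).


1 - D/P = 1 - 0.4266 = 0.5734
H*(1-D/P) = 14.7385
2DS = 9816984.9962
EPQ = sqrt(666075.8097) = 816.1347

816.1347 units


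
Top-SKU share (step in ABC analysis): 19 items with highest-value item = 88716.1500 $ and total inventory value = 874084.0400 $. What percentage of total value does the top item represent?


Top item = 88716.1500
Total = 874084.0400
Percentage = 88716.1500 / 874084.0400 * 100 = 10.1496

10.1496%


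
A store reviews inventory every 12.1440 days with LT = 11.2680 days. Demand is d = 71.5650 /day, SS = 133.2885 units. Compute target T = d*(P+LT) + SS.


P + LT = 23.4120
d*(P+LT) = 71.5650 * 23.4120 = 1675.4798
T = 1675.4798 + 133.2885 = 1808.7683

1808.7683 units


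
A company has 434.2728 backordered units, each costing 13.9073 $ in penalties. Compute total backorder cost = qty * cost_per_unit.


Total = 434.2728 * 13.9073 = 6039.5621

6039.5621 $


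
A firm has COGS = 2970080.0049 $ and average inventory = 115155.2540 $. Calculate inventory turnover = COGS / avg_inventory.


Turnover = 2970080.0049 / 115155.2540 = 25.7920

25.7920


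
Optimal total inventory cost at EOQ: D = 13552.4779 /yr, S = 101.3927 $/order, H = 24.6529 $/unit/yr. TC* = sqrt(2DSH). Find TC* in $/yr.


2*D*S*H = 67752200.5799
TC* = sqrt(67752200.5799) = 8231.1725

8231.1725 $/yr
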